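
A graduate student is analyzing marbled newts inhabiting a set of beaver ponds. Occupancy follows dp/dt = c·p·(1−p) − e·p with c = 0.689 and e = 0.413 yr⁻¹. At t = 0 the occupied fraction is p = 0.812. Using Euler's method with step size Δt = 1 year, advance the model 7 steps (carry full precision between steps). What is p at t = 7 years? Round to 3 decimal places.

Update rule: p ← p + [c·p·(1−p) − e·p]·Δt with Δt = 1.
t = 1: p = 0.81200 + (-0.23018) = 0.58182
t = 2: p = 0.58182 + (-0.07266) = 0.50917
t = 3: p = 0.50917 + (-0.03809) = 0.47107
t = 4: p = 0.47107 + (-0.02288) = 0.44819
t = 5: p = 0.44819 + (-0.01470) = 0.43349
t = 6: p = 0.43349 + (-0.00983) = 0.42366
t = 7: p = 0.42366 + (-0.00674) = 0.41692

0.417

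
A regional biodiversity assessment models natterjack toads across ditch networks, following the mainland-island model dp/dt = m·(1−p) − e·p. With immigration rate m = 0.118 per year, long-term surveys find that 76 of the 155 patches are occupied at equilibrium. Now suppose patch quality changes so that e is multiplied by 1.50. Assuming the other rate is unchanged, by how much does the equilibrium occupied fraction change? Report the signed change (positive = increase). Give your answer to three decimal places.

Observed p* = 76/155 = 0.49032.
Balance m(1−p*) = e·p* gives e = m(1−p*)/p* = 0.118×0.50968/0.49032 = 0.12266.
New p* = m/(m+e) = 0.11800/(0.11800+0.18399) = 0.39074.
Δp* = 0.39074 − 0.49032 = -0.09958.

-0.100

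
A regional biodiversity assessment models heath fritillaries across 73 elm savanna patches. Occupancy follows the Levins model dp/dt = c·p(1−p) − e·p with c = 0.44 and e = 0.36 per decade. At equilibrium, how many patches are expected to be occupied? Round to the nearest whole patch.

13

p* = 1 − e/c = 1 − 0.36/0.44 = 0.1818.
Expected occupied patches = N × p* = 73 × 0.1818 = 13.27 ≈ 13.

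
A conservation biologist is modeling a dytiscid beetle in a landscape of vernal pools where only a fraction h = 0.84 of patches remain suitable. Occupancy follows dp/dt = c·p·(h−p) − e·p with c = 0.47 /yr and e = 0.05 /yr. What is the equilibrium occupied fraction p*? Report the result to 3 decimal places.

0.734

Setting dp/dt = 0 and dividing by p* gives c·(h−p*) = e.
So p* = h − e/c = 0.84 − 0.05/0.47 = 0.84 − 0.1064 = 0.7336.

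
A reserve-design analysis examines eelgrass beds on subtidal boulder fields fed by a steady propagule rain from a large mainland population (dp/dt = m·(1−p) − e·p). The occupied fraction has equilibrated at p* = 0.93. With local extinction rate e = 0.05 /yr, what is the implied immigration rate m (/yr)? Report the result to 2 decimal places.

0.66

At equilibrium m(1−p*) = e·p*, so m = e·p*/(1−p*).
m = 0.05 × 0.93 / 0.0700 = 0.0465/0.0700 = 0.6643.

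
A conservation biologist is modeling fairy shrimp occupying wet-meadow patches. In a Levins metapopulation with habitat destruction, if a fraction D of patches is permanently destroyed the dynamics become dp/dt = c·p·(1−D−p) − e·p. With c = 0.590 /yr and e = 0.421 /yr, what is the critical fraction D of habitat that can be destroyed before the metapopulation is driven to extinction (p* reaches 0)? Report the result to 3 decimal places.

The nontrivial equilibrium is p* = (1−D) − e/c; extinction occurs when this hits zero.
So D_crit = 1 − e/c = 1 − 0.421/0.590 = 1 − 0.7136 = 0.2864.
This equals the undisturbed p*, a classic result of Lande's extension.

0.286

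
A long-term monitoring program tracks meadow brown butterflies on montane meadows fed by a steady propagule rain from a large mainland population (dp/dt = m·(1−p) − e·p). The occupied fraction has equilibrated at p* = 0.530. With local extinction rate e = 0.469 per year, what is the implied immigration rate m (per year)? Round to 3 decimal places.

At equilibrium m(1−p*) = e·p*, so m = e·p*/(1−p*).
m = 0.469 × 0.530 / 0.4700 = 0.2486/0.4700 = 0.5289.

0.529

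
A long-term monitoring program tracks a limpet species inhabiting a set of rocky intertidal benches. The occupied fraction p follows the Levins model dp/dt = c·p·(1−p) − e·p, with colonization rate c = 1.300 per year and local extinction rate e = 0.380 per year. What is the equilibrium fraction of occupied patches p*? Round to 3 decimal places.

At equilibrium, colonization balances extinction: c·p*·(1−p*) = e·p*.
So p* = 1 − e/c = 1 − 0.380/1.300 = 1 − 0.2923 = 0.7077.

0.708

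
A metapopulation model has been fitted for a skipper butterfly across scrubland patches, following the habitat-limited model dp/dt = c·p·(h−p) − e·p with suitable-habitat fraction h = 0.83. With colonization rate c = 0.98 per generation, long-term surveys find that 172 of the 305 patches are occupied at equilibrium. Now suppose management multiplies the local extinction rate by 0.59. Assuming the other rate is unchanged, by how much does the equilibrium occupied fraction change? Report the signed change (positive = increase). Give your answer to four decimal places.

Observed p* = 172/305 = 0.56393.
Balance c(h−p*) = e gives e = 0.98×(0.83 − 0.56393) = 0.26075.
New p* = 0.83 − e/c = 0.83 − 0.15384/0.98000 = 0.67302.
Δp* = 0.67302 − 0.56393 = +0.10909.

0.1091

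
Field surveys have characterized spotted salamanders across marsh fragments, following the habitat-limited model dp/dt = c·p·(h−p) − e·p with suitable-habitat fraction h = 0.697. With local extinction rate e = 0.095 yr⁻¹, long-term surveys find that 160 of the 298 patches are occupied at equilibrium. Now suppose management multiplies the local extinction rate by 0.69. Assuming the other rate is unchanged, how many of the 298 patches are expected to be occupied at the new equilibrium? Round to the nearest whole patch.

175

Observed p* = 160/298 = 0.53691.
Balance c(h−p*) = e gives c = e/(0.697 − 0.53691) = 0.095/0.16009 = 0.59342.
New p* = 0.697 − e/c = 0.697 − 0.06555/0.59342 = 0.58654.
Expected occupied = 298 × 0.58654 = 174.79 ≈ 175.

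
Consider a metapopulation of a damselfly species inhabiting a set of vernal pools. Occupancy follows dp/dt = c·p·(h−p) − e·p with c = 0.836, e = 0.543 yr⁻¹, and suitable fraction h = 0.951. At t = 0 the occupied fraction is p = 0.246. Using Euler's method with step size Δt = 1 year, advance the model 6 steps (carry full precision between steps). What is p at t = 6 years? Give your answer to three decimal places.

0.289

Update rule: p ← p + [c·p·(h−p) − e·p]·Δt with Δt = 1.
t = 1: p = 0.24600 + (+0.01141) = 0.25741
t = 2: p = 0.25741 + (+0.00948) = 0.26689
t = 3: p = 0.26689 + (+0.00772) = 0.27461
t = 4: p = 0.27461 + (+0.00617) = 0.28078
t = 5: p = 0.28078 + (+0.00486) = 0.28564
t = 6: p = 0.28564 + (+0.00378) = 0.28942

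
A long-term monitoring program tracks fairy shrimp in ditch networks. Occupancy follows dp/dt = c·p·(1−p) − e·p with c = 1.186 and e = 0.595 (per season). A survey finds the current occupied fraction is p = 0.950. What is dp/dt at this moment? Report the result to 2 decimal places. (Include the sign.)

-0.51

Colonization term: c·p·(1−p) = 1.186×0.950×0.0500 = 0.05634.
Extinction term: e·p = 0.56525.
dp/dt = 0.05634 − 0.56525 = -0.50891.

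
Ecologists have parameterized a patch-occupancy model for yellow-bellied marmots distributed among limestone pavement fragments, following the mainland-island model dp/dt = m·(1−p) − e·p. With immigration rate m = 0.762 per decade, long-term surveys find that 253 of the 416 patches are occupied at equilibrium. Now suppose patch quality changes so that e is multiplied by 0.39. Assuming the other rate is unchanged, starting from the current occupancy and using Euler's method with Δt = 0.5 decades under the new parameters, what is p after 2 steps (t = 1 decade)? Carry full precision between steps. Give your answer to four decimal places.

Observed p* = 253/416 = 0.60817.
Balance m(1−p*) = e·p* gives e = m(1−p*)/p* = 0.762×0.39183/0.60817 = 0.49093.
Starting from p₀ = 0.60817; update p ← p + (dp/dt)·Δt with the new parameters.
p: 0.60817 → 0.69924  (Δp = +0.09106)
p: 0.69924 → 0.74689  (Δp = +0.04765)

0.7469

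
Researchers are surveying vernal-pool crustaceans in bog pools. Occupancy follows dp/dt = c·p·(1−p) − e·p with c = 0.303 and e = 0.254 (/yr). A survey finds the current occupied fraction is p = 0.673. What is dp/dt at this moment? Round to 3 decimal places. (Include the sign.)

-0.104

Colonization term: c·p·(1−p) = 0.303×0.673×0.3270 = 0.06668.
Extinction term: e·p = 0.17094.
dp/dt = 0.06668 − 0.17094 = -0.10426.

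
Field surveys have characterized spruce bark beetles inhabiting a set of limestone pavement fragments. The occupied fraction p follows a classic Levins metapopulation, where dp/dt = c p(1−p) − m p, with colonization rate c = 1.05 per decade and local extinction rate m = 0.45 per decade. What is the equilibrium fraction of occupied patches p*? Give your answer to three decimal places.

0.571

At equilibrium, colonization balances extinction: c·p*·(1−p*) = m·p*.
So p* = 1 − m/c = 1 − 0.45/1.05 = 1 − 0.4286 = 0.5714.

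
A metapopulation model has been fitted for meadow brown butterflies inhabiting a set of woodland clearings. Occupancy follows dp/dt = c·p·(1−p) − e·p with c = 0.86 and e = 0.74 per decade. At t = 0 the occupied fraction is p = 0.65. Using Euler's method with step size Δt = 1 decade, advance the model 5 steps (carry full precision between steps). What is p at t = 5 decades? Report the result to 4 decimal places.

0.2119

Update rule: p ← p + [c·p·(1−p) − e·p]·Δt with Δt = 1.
t = 1: p = 0.65000 + (-0.28535) = 0.36465
t = 2: p = 0.36465 + (-0.07060) = 0.29405
t = 3: p = 0.29405 + (-0.03908) = 0.25498
t = 4: p = 0.25498 + (-0.02531) = 0.22966
t = 5: p = 0.22966 + (-0.01780) = 0.21186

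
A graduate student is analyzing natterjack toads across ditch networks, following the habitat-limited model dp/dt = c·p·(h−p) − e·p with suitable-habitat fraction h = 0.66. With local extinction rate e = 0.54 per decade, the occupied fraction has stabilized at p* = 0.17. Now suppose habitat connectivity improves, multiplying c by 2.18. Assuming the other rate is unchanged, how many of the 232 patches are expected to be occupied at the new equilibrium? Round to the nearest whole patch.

101

Balance c(h−p*) = e gives c = e/(0.66 − 0.17000) = 0.54/0.49000 = 1.10204.
New p* = 0.66 − e/c = 0.66 − 0.54000/2.40245 = 0.43523.
Expected occupied = 232 × 0.43523 = 100.97 ≈ 101.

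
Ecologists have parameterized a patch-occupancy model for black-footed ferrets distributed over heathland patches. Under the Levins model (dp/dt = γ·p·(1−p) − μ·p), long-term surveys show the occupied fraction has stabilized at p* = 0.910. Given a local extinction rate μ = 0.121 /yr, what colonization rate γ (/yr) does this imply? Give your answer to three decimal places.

At equilibrium γ(1−p*) = μ, so γ = μ/(1−p*).
γ = 0.121/(1 − 0.910) = 0.121/0.0900 = 1.3444.

1.344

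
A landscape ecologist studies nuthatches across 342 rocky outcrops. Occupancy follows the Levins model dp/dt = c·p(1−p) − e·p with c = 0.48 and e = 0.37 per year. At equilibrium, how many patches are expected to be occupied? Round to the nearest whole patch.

78

p* = 1 − e/c = 1 − 0.37/0.48 = 0.2292.
Expected occupied patches = N × p* = 342 × 0.2292 = 78.37 ≈ 78.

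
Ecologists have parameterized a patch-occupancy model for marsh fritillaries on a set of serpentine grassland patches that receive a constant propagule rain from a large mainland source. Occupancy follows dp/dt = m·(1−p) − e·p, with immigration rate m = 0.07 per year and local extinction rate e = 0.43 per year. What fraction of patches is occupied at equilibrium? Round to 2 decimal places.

0.14

At equilibrium the propagule rain into empty patches balances local extinction: m(1−p*) = e·p*.
p* = m/(m+e) = 0.07/(0.07+0.43) = 0.07/0.5000 = 0.1400.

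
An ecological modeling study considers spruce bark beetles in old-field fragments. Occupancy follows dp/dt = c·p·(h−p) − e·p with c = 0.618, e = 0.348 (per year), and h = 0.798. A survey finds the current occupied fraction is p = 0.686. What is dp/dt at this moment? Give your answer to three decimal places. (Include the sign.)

-0.191

Colonization term: c·p·(h−p) = 0.618×0.686×0.1120 = 0.04748.
Extinction term: e·p = 0.23873.
dp/dt = 0.04748 − 0.23873 = -0.19125.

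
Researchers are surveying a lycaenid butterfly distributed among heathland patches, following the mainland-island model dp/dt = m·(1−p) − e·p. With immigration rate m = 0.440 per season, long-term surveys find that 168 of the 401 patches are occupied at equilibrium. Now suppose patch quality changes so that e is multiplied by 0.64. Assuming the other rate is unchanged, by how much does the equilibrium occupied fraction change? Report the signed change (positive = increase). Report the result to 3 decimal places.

Observed p* = 168/401 = 0.41895.
Balance m(1−p*) = e·p* gives e = m(1−p*)/p* = 0.440×0.58105/0.41895 = 0.61024.
New p* = m/(m+e) = 0.44000/(0.44000+0.39055) = 0.52977.
Δp* = 0.52977 − 0.41895 = +0.11082.

0.111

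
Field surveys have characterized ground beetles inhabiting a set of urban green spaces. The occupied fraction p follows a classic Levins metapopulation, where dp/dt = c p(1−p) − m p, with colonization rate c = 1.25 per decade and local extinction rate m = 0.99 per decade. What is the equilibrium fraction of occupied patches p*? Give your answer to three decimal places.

Setting dp/dt = 0 and dividing through by p* gives c·(1−p*) = m.
So p* = 1 − m/c = 1 − 0.99/1.25 = 1 − 0.7920 = 0.2080.

0.208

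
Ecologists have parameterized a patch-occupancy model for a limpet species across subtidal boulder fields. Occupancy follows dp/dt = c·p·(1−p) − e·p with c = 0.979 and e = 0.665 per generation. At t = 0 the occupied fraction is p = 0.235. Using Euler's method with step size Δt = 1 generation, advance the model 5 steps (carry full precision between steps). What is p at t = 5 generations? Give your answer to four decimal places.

0.3020

Update rule: p ← p + [c·p·(1−p) − e·p]·Δt with Δt = 1.
step 1: Δp = +0.01972, p = 0.25472
step 2: Δp = +0.01646, p = 0.27119
step 3: Δp = +0.01315, p = 0.28434
step 4: Δp = +0.01013, p = 0.29447
step 5: Δp = +0.00757, p = 0.30204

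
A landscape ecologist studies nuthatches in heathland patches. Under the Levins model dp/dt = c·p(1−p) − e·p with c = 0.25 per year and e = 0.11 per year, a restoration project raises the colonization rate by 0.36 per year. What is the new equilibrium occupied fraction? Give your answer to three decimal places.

0.820

Before: p* = 1 − 0.11/0.25 = 0.5600.
After the change, c = 0.61, e = 0.11, so p* = 1 − 0.11/0.61 = 0.8197.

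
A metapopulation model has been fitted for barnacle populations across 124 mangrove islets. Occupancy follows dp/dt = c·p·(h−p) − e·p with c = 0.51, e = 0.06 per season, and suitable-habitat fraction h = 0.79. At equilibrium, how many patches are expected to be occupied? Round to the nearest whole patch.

83

p* = h − e/c = 0.79 − 0.1176 = 0.6724.
Expected occupied patches = N × p* = 124 × 0.6724 = 83.37 ≈ 83.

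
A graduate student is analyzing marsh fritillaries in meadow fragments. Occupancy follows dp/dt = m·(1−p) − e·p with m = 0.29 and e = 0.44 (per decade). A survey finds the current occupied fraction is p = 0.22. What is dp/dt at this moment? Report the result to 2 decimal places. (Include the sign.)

Colonization term: m·(1−p) = 0.29×0.7800 = 0.22620.
Extinction term: e·p = 0.09680.
dp/dt = 0.22620 − 0.09680 = 0.12940.

0.13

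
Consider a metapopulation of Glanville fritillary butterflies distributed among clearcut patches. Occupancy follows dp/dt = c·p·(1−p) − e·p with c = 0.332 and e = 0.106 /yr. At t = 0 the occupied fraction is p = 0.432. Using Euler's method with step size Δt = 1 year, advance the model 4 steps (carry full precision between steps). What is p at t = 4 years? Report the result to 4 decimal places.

Update rule: p ← p + [c·p·(1−p) − e·p]·Δt with Δt = 1.
t = 1: p = 0.43200 + (+0.03567) = 0.46767
t = 2: p = 0.46767 + (+0.03308) = 0.50075
t = 3: p = 0.50075 + (+0.02992) = 0.53067
t = 4: p = 0.53067 + (+0.02644) = 0.55711

0.5571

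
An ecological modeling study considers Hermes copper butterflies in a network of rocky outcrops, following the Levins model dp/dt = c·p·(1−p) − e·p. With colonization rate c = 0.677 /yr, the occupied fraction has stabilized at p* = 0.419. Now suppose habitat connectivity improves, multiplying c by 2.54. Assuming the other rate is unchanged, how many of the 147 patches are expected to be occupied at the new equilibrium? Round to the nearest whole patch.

Balance c(1−p*) = e gives e = 0.677×(1 − 0.41900) = 0.39334.
New p* = 1 − e/c = 1 − 0.39334/1.71958 = 0.77126.
Expected occupied = 147 × 0.77126 = 113.38 ≈ 113.

113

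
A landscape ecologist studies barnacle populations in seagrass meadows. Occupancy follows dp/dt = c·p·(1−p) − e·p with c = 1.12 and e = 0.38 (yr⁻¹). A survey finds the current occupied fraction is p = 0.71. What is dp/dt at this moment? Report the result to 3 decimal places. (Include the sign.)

-0.039

Colonization term: c·p·(1−p) = 1.12×0.71×0.2900 = 0.23061.
Extinction term: e·p = 0.26980.
dp/dt = 0.23061 − 0.26980 = -0.03919.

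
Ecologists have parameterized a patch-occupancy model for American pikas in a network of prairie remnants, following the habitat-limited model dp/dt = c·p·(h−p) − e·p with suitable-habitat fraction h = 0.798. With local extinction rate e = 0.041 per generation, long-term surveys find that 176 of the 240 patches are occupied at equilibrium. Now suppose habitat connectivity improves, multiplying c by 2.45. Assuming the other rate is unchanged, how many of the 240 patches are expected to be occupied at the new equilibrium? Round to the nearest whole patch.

Observed p* = 176/240 = 0.73333.
Balance c(h−p*) = e gives c = e/(0.798 − 0.73333) = 0.041/0.06467 = 0.63399.
New p* = 0.798 − e/c = 0.798 − 0.04100/1.55328 = 0.77160.
Expected occupied = 240 × 0.77160 = 185.18 ≈ 185.

185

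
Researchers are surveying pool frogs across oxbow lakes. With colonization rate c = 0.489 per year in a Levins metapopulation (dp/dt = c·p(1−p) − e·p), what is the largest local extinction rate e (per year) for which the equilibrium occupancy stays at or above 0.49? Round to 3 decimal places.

1 − e/c ≥ 0.49 ⇒ e ≤ c(1 − 0.49) = 0.489 × 0.5100.
e_max = 0.2494.

0.249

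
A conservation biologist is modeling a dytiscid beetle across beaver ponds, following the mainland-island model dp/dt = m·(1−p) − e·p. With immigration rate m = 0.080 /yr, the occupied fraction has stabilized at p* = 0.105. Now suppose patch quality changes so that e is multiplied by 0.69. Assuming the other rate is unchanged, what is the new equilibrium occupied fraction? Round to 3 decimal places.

0.145

Balance m(1−p*) = e·p* gives e = m(1−p*)/p* = 0.080×0.89500/0.10500 = 0.68190.
New p* = m/(m+e) = 0.08000/(0.08000+0.47051) = 0.14532.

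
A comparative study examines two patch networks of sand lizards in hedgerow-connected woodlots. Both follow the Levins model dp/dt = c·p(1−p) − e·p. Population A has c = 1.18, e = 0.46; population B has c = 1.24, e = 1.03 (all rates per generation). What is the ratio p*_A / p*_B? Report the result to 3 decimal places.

3.603

A: p*_A = 1 − 0.46/1.18 = 0.6102.
B: p*_B = 1 − 1.03/1.24 = 0.1694.
p*_A / p*_B = 0.6102/0.1694 = 3.6029.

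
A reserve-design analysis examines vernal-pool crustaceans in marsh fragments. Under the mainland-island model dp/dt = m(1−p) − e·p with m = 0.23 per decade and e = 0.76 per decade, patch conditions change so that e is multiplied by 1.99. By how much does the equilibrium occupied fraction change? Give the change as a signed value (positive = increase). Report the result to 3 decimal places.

Before: p* = 0.23/(0.23+0.76) = 0.2323.
After: m = 0.23, e = 1.5124; p* = 0.23/1.7424 = 0.1320.
Δp* = 0.1320 − 0.2323 = -0.1003.

-0.100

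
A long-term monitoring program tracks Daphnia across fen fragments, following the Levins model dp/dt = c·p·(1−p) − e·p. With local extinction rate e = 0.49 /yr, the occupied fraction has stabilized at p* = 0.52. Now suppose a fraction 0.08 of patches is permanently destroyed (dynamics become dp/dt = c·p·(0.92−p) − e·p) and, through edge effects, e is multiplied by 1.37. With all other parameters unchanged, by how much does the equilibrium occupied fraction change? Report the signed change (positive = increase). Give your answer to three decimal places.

Balance c(1−p*) = e gives c = e/(1 − 0.52000) = 0.49/0.48000 = 1.02083.
New p* = 0.92 − e/c = 0.92 − 0.67130/1.02083 = 0.26240.
Δp* = 0.26240 − 0.52000 = -0.25760.

-0.258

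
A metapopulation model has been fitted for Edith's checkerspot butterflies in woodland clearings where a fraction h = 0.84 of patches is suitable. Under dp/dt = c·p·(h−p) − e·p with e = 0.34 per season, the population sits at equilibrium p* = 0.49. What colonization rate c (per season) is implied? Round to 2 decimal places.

At equilibrium c(h−p*) = e, so c = e/(h−p*).
c = 0.34/(0.84 − 0.49) = 0.34/0.3500 = 0.9714.

0.97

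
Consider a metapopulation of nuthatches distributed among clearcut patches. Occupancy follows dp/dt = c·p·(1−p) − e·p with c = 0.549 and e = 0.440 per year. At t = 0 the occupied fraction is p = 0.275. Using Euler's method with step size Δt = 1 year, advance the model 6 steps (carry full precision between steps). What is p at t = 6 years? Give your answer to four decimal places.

0.2298

Update rule: p ← p + [c·p·(1−p) − e·p]·Δt with Δt = 1.
step 1: Δp = -0.01154, p = 0.26346
step 2: Δp = -0.00939, p = 0.25407
step 3: Δp = -0.00774, p = 0.24632
step 4: Δp = -0.00646, p = 0.23986
step 5: Δp = -0.00544, p = 0.23442
step 6: Δp = -0.00462, p = 0.22980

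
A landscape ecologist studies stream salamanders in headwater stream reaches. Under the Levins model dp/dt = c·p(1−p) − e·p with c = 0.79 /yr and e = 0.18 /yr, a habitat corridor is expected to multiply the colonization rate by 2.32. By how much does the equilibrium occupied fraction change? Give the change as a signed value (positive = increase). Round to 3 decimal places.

0.130

Before: p* = 1 − 0.18/0.79 = 0.7722.
After the change, c = 1.8328, e = 0.18, so p* = 1 − 0.18/1.8328 = 0.9018.
Δp* = 0.9018 − 0.7722 = +0.1296.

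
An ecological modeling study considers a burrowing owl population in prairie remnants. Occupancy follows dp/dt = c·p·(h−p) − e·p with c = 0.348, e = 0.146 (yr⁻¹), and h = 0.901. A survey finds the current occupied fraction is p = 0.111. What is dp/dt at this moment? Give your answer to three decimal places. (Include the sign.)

Colonization term: c·p·(h−p) = 0.348×0.111×0.7900 = 0.03052.
Extinction term: e·p = 0.01621.
dp/dt = 0.03052 − 0.01621 = 0.01431.

0.014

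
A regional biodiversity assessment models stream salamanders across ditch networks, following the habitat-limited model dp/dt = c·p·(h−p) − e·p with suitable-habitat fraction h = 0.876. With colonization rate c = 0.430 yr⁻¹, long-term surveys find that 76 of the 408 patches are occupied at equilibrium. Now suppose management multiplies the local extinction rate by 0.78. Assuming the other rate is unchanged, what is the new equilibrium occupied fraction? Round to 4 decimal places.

Observed p* = 76/408 = 0.18627.
Balance c(h−p*) = e gives e = 0.430×(0.876 − 0.18627) = 0.29658.
New p* = 0.876 − e/c = 0.876 − 0.23133/0.43000 = 0.33802.

0.3380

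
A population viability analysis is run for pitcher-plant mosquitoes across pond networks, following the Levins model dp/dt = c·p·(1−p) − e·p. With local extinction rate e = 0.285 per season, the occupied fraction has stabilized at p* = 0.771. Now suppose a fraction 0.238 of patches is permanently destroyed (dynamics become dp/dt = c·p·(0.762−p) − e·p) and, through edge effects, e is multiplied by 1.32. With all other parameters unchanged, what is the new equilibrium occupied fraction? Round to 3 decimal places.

Balance c(1−p*) = e gives c = e/(1 − 0.77100) = 0.285/0.22900 = 1.24454.
New p* = 0.762 − e/c = 0.762 − 0.37620/1.24454 = 0.45972.

0.460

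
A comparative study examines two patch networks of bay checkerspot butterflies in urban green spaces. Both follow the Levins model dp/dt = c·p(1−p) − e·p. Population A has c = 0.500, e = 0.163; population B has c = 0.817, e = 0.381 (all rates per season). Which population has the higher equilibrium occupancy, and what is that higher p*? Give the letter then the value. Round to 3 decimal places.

A, 0.674

A: p*_A = 1 − 0.163/0.500 = 0.6740.
B: p*_B = 1 − 0.381/0.817 = 0.5337.
A is higher at 0.6740.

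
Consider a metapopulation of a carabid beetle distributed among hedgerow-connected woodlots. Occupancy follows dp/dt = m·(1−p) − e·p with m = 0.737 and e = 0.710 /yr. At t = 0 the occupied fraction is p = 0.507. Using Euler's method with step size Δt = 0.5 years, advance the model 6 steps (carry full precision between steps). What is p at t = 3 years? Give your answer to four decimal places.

Update rule: p ← p + [m·(1−p) − e·p]·Δt with Δt = 0.5.
p: 0.50700 → 0.50869  (Δp = +0.00169)
p: 0.50869 → 0.50915  (Δp = +0.00047)
p: 0.50915 → 0.50928  (Δp = +0.00013)
p: 0.50928 → 0.50932  (Δp = +0.00004)
p: 0.50932 → 0.50933  (Δp = +0.00001)
p: 0.50933 → 0.50933  (Δp = +0.00000)

0.5093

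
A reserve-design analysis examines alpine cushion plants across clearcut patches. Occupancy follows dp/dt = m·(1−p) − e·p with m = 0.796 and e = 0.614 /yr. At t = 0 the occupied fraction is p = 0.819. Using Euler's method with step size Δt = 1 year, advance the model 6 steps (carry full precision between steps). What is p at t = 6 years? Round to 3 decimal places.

Update rule: p ← p + [m·(1−p) − e·p]·Δt with Δt = 1.
t = 1: p = 0.81900 + (-0.35879) = 0.46021
t = 2: p = 0.46021 + (+0.14710) = 0.60731
t = 3: p = 0.60731 + (-0.06031) = 0.54700
t = 4: p = 0.54700 + (+0.02473) = 0.57173
t = 5: p = 0.57173 + (-0.01014) = 0.56159
t = 6: p = 0.56159 + (+0.00416) = 0.56575

0.566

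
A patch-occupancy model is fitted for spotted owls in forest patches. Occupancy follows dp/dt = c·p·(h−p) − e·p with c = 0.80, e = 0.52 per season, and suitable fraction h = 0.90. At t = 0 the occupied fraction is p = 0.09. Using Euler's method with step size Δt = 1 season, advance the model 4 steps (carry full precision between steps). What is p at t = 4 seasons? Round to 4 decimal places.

Update rule: p ← p + [c·p·(h−p) − e·p]·Δt with Δt = 1.
  1  |  dp/dt·Δt = +0.011520  |  p_1 = 0.101520
  2  |  dp/dt·Δt = +0.012059  |  p_2 = 0.113579
  3  |  dp/dt·Δt = +0.012396  |  p_3 = 0.125975
  4  |  dp/dt·Δt = +0.012499  |  p_4 = 0.138474

0.1385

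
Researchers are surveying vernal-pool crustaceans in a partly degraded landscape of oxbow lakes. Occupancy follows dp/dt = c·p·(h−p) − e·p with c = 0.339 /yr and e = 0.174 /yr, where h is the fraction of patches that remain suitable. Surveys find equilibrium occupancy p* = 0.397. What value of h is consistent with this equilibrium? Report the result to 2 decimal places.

At equilibrium c(h−p*) = e, so h = p* + e/c.
h = 0.397 + 0.174/0.339 = 0.397 + 0.5133 = 0.9103.

0.91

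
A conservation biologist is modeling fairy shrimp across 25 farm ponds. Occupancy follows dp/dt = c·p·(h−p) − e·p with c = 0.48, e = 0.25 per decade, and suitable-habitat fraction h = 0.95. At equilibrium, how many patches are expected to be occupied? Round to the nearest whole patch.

p* = h − e/c = 0.95 − 0.5208 = 0.4292.
Expected occupied patches = N × p* = 25 × 0.4292 = 10.73 ≈ 11.

11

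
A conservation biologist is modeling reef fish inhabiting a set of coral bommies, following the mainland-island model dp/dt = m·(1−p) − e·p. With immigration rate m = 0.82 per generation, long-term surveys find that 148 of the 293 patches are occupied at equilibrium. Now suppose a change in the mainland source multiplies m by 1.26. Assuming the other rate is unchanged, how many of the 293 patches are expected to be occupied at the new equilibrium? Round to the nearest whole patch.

165

Observed p* = 148/293 = 0.50512.
Balance m(1−p*) = e·p* gives e = m(1−p*)/p* = 0.82×0.49488/0.50512 = 0.80338.
New p* = m/(m+e) = 1.03320/(1.03320+0.80338) = 0.56257.
Expected occupied = 293 × 0.56257 = 164.83 ≈ 165.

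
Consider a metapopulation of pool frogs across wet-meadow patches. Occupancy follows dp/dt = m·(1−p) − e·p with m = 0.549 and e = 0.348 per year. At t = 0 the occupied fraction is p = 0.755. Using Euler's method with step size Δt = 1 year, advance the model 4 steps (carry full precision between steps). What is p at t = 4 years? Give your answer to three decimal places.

Update rule: p ← p + [m·(1−p) − e·p]·Δt with Δt = 1.
step 1: Δp = -0.12823, p = 0.62677
step 2: Δp = -0.01321, p = 0.61356
step 3: Δp = -0.00136, p = 0.61220
step 4: Δp = -0.00014, p = 0.61206

0.612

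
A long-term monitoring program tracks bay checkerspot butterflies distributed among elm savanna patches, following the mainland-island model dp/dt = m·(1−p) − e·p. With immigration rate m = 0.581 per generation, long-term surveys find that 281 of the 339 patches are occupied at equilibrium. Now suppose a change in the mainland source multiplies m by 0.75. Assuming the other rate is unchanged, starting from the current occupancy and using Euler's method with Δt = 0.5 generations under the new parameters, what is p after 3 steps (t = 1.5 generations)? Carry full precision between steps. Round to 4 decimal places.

0.8010

Observed p* = 281/339 = 0.82891.
Balance m(1−p*) = e·p* gives e = m(1−p*)/p* = 0.581×0.17109/0.82891 = 0.11992.
Starting from p₀ = 0.82891; update p ← p + (dp/dt)·Δt with the new parameters.
p: 0.82891 → 0.81648  (Δp = -0.01243)
p: 0.81648 → 0.80751  (Δp = -0.00897)
p: 0.80751 → 0.80103  (Δp = -0.00648)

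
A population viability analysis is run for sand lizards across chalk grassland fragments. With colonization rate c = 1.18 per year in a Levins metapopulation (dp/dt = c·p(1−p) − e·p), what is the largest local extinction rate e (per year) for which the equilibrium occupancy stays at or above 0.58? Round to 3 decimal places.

0.496

1 − e/c ≥ 0.58 ⇒ e ≤ c(1 − 0.58) = 1.18 × 0.4200.
e_max = 0.4956.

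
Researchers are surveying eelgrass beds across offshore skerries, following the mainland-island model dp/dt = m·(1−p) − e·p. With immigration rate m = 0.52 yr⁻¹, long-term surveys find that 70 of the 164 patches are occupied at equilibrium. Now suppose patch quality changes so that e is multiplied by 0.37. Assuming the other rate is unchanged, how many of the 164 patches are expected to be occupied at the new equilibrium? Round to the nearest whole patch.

Observed p* = 70/164 = 0.42683.
Balance m(1−p*) = e·p* gives e = m(1−p*)/p* = 0.52×0.57317/0.42683 = 0.69828.
New p* = m/(m+e) = 0.52000/(0.52000+0.25836) = 0.66807.
Expected occupied = 164 × 0.66807 = 109.56 ≈ 110.

110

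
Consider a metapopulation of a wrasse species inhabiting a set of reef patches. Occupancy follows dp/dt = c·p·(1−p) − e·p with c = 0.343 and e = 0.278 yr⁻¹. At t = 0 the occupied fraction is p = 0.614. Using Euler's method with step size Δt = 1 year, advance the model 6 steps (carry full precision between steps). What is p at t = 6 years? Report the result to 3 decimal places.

Update rule: p ← p + [c·p·(1−p) − e·p]·Δt with Δt = 1.
p: 0.61400 → 0.52460  (Δp = -0.08940)
p: 0.52460 → 0.46430  (Δp = -0.06030)
p: 0.46430 → 0.42054  (Δp = -0.04376)
p: 0.42054 → 0.38721  (Δp = -0.03333)
p: 0.38721 → 0.36096  (Δp = -0.02626)
p: 0.36096 → 0.33973  (Δp = -0.02123)

0.340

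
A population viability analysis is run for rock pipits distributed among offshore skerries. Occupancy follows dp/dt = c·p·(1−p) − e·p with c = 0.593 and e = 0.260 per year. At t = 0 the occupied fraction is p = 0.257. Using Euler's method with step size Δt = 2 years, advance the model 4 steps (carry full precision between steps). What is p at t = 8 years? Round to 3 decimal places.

Update rule: p ← p + [c·p·(1−p) − e·p]·Δt with Δt = 2.
  1  |  dp/dt·Δt = +0.092828  |  p_1 = 0.349828
  2  |  dp/dt·Δt = +0.087843  |  p_2 = 0.437671
  3  |  dp/dt·Δt = +0.064304  |  p_3 = 0.501975
  4  |  dp/dt·Δt = +0.035469  |  p_4 = 0.537443

0.537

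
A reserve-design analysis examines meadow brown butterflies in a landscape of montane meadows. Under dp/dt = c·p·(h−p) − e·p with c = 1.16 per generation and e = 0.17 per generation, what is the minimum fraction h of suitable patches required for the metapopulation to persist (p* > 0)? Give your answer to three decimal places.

p* = h − e/c is positive only when h > e/c.
h_min = e/c = 0.17/1.16 = 0.1466.

0.147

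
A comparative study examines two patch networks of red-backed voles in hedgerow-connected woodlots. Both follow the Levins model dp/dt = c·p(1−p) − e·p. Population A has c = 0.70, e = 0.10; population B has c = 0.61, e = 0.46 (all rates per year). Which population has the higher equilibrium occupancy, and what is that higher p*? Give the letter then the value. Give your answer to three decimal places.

A: p*_A = 1 − 0.10/0.70 = 0.8571.
B: p*_B = 1 − 0.46/0.61 = 0.2459.
A is higher at 0.8571.

A, 0.857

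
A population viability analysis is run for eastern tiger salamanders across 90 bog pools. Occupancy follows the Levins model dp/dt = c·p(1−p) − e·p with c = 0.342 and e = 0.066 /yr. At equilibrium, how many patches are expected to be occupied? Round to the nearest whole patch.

73

p* = 1 − e/c = 1 − 0.066/0.342 = 0.8070.
Expected occupied patches = N × p* = 90 × 0.8070 = 72.63 ≈ 73.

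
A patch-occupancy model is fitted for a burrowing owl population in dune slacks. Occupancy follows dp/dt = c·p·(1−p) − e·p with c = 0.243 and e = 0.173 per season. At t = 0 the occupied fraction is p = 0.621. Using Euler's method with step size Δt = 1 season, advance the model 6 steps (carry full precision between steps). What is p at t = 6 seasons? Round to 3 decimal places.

Update rule: p ← p + [c·p·(1−p) − e·p]·Δt with Δt = 1.
step 1: Δp = -0.05024, p = 0.57076
step 2: Δp = -0.03921, p = 0.53155
step 3: Δp = -0.03145, p = 0.50010
step 4: Δp = -0.02577, p = 0.47433
step 5: Δp = -0.02147, p = 0.45286
step 6: Δp = -0.01814, p = 0.43473

0.435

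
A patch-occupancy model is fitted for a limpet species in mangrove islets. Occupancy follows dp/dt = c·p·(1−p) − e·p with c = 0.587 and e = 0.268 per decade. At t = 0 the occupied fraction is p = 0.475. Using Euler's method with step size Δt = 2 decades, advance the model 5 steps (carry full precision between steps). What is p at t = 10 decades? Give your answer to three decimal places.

0.543

Update rule: p ← p + [c·p·(1−p) − e·p]·Δt with Δt = 2.
step 1: Δp = +0.03817, p = 0.51317
step 2: Δp = +0.01824, p = 0.53141
step 3: Δp = +0.00751, p = 0.53891
step 4: Δp = +0.00286, p = 0.54178
step 5: Δp = +0.00106, p = 0.54284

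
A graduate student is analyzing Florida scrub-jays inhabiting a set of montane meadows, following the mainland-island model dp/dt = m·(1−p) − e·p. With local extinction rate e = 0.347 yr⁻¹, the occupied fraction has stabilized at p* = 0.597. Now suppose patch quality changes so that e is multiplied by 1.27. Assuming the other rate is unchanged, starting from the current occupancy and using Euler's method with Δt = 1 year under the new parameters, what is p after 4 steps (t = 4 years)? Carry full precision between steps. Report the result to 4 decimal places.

Balance m(1−p*) = e·p* gives m = e·p*/(1−p*) = 0.347×0.59700/0.40300 = 0.51404.
Starting from p₀ = 0.59700; update p ← p + (dp/dt)·Δt with the new parameters.
step 1: Δp = -0.05593, p = 0.54107
step 2: Δp = -0.00253, p = 0.53854
step 3: Δp = -0.00011, p = 0.53842
step 4: Δp = -0.00001, p = 0.53842

0.5384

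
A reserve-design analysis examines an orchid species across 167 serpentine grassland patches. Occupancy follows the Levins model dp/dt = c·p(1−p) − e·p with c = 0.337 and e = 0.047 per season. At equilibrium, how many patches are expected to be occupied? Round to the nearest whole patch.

p* = 1 − e/c = 1 − 0.047/0.337 = 0.8605.
Expected occupied patches = N × p* = 167 × 0.8605 = 143.71 ≈ 144.

144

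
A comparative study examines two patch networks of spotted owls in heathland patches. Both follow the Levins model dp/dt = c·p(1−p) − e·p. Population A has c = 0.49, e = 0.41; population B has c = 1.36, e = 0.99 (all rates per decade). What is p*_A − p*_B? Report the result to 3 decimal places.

-0.109

A: p*_A = 1 − 0.41/0.49 = 0.1633.
B: p*_B = 1 − 0.99/1.36 = 0.2721.
p*_A − p*_B = 0.1633 − 0.2721 = -0.1088.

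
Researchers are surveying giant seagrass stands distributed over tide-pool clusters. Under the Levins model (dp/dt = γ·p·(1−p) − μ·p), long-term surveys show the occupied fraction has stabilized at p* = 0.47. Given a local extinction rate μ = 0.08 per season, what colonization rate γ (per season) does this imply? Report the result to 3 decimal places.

At equilibrium γ(1−p*) = μ, so γ = μ/(1−p*).
γ = 0.08/(1 − 0.47) = 0.08/0.5300 = 0.1509.

0.151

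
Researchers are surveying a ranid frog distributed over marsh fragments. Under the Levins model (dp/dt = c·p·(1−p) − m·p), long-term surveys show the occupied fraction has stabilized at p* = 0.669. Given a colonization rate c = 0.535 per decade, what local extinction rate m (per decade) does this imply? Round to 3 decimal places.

0.177

At equilibrium c(1−p*) = m.
m = 0.535 × (1 − 0.669) = 0.535 × 0.3310 = 0.1771.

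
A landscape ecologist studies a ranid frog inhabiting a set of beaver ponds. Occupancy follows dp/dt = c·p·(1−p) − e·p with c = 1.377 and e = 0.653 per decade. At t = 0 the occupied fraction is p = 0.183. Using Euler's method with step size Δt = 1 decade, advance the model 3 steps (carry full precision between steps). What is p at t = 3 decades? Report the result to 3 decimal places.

Update rule: p ← p + [c·p·(1−p) − e·p]·Δt with Δt = 1.
  1  |  dp/dt·Δt = +0.086378  |  p_1 = 0.269378
  2  |  dp/dt·Δt = +0.095108  |  p_2 = 0.364486
  3  |  dp/dt·Δt = +0.080953  |  p_3 = 0.445439

0.445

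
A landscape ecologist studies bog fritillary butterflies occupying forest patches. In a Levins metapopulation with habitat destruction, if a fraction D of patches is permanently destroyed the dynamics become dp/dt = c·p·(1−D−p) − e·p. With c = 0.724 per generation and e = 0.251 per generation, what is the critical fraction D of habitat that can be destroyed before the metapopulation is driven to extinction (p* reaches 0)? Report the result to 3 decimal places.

The nontrivial equilibrium is p* = (1−D) − e/c; extinction occurs when this hits zero.
So D_crit = 1 − e/c = 1 − 0.251/0.724 = 1 − 0.3467 = 0.6533.
This equals the undisturbed p*, a classic result of Lande's extension.

0.653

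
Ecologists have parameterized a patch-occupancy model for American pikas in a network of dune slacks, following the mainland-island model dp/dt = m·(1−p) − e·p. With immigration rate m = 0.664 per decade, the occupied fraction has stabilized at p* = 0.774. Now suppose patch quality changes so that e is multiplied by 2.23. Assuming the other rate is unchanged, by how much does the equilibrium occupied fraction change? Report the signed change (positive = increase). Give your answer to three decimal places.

-0.168

Balance m(1−p*) = e·p* gives e = m(1−p*)/p* = 0.664×0.22600/0.77400 = 0.19388.
New p* = m/(m+e) = 0.66400/(0.66400+0.43235) = 0.60565.
Δp* = 0.60565 − 0.77400 = -0.16835.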